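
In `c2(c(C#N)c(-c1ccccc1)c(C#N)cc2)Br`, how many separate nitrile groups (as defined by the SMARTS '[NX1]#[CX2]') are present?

[NX1]#[CX2] is the SMARTS for a nitrile: a nitrogen triple-bonded to a two-connected carbon.
The molecule carries 2 separate instances of a nitrile (-C#N) meeting every constraint; each maps to a distinct set of atoms, giving 2 matches.

2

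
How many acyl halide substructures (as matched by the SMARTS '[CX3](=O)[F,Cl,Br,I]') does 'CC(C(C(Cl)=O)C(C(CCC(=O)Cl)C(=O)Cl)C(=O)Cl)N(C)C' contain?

[CX3](=O)[F,Cl,Br,I] is the SMARTS for an acyl halide: a carbonyl carbon bonded to a halogen.
The molecule carries 4 separate instances of an acyl chloride (-C(=O)Cl) meeting every constraint; each maps to a distinct set of atoms, giving 4 matches.

4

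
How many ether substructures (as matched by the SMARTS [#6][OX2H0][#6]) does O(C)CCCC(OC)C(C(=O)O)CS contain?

2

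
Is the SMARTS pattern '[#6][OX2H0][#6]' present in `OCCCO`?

The pattern [#6][OX2H0][#6] describes an aliphatic oxygen bridging two carbons with no H on the oxygen — an ether.
The closest candidate here is a hydroxyl group (-OH), but the oxygen has H1, not H0 bridging two carbons. No other fragment satisfies the full query, so there is no match.

No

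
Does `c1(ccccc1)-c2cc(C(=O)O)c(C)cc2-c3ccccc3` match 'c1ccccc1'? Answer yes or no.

The pattern c1ccccc1 describes six aromatic carbons in a ring — a benzene ring.
The molecule carries a phenyl ring, whose atoms satisfy every constraint of the query, so the pattern matches.

Yes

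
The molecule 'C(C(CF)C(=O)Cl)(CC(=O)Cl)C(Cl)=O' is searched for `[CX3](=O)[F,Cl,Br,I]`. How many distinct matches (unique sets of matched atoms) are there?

3

[CX3](=O)[F,Cl,Br,I] is the SMARTS for an acyl halide: a carbonyl carbon bonded to a halogen.
The molecule carries 3 separate instances of an acyl chloride (-C(=O)Cl) meeting every constraint; each maps to a distinct set of atoms, giving 3 matches.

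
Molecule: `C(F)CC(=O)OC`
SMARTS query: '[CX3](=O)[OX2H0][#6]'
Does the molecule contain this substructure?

Yes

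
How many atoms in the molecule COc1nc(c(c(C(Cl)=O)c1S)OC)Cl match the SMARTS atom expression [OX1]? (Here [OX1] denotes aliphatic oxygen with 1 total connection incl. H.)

The query [OX1] means: aliphatic oxygen with one total connection — typically a carbonyl =O or an oxide.
Check the 15 heavy atoms by environment: 1× n (aromatic, X2) → no; 5× c (aromatic, X3) → no; 1× S (X2) → no; 1× C (X3) → no; 1× O (X1) → match; 2× Cl (X1) → no; 2× O (X2) → no; 2× C (X4) → no.
That gives 1 matching atom.

1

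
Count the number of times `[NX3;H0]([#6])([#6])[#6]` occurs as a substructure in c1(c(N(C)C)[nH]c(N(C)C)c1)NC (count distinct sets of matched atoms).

2

[NX3;H0]([#6])([#6])[#6] is the SMARTS for a tertiary amine: a trivalent nitrogen with no H, bonded to three carbons.
The molecule carries 2 separate instances of a dimethylamino group (-N(CH3)2) meeting every constraint; each maps to a distinct set of atoms, giving 2 matches.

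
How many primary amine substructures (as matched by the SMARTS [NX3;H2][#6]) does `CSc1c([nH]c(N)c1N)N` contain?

3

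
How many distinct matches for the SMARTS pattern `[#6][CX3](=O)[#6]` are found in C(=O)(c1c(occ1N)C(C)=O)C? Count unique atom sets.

[#6][CX3](=O)[#6] is the SMARTS for a ketone: a carbonyl carbon (no H) flanked by two carbons.
The molecule carries 2 separate instances of an acetyl/ketone group (-C(=O)CH3) meeting every constraint; each maps to a distinct set of atoms, giving 2 matches.

2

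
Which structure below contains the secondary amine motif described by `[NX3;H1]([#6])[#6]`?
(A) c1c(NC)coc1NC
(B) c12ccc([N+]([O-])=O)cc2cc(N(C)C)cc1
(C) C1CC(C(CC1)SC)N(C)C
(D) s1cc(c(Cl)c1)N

A

[NX3;H1]([#6])[#6] describes a trivalent nitrogen with one H, bonded to two carbons (a secondary amine).
(A) contains an N-methylamino group (-NHCH3), which satisfies every atom and bond constraint.
(B) has a dimethylamino group (-N(CH3)2) but the nitrogen has H0, not H1.
(C) has a dimethylamino group (-N(CH3)2) but the nitrogen has H0, not H1.
(D) has a primary amino group (-NH2) but the nitrogen has H2 and only one carbon neighbour.
So the answer is (A).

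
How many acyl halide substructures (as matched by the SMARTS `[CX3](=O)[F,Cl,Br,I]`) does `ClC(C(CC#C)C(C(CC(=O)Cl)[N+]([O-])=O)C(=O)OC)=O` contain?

[CX3](=O)[F,Cl,Br,I] is the SMARTS for an acyl halide: a carbonyl carbon bonded to a halogen.
The molecule carries 2 separate instances of an acyl chloride (-C(=O)Cl) meeting every constraint; each maps to a distinct set of atoms, giving 2 matches.

2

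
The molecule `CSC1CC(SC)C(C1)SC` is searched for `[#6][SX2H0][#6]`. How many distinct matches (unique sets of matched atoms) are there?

3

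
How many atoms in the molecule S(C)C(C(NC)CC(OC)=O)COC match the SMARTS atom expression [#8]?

3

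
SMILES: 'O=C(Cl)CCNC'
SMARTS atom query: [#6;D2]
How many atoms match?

2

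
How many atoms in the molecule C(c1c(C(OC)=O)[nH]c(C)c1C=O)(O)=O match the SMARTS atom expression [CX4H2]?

The query [CX4H2] means: sp3 carbon (X4) with exactly two hydrogens.
Check the 15 heavy atoms by environment: 1× n (aromatic, H1, X3) → no; 4× c (aromatic, H0, X3) → no; 2× C (H0, X3) → no; 3× O (H0, X1) → no; 1× O (H0, X2) → no; 2× C (H3, X4) → no; 1× C (H1, X3) → no; 1× O (H1, X2) → no.
No environment satisfies the query, so 0 matching atoms.

0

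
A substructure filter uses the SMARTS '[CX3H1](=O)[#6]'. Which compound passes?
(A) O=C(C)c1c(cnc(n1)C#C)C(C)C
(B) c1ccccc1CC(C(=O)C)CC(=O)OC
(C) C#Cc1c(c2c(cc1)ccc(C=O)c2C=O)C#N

[CX3H1](=O)[#6] describes an sp2 carbon with one H, double-bonded to O and single-bonded to carbon (an aldehyde).
(A) has an acetyl/ketone group (-C(=O)CH3) but the carbonyl carbon has H0 (two carbon neighbours), not H1.
(B) has an acetyl/ketone group (-C(=O)CH3) but the carbonyl carbon has H0 (two carbon neighbours), not H1.
(C) contains an aldehyde (-CHO), which satisfies every atom and bond constraint.
So the answer is (C).

C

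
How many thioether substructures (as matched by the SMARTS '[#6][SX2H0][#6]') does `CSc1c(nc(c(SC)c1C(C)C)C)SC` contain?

3

[#6][SX2H0][#6] is the SMARTS for a thioether: an aliphatic sulfur bridging two carbons with no H on the sulfur.
The molecule carries 3 separate instances of a methylthio ether (-SCH3) meeting every constraint; each maps to a distinct set of atoms, giving 3 matches.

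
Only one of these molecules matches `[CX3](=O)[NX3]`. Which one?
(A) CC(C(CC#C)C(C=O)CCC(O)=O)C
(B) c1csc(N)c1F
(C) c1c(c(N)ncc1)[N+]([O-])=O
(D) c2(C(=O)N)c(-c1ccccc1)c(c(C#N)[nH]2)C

D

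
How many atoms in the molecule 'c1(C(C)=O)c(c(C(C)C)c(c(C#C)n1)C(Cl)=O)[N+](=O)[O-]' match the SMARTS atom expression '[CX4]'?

The query [CX4] means: C with X4: aliphatic carbon with exactly 4 total connections (bonds + H).
Check the 20 heavy atoms by environment: 1× n (aromatic, X2) → no; 5× c (aromatic, X3) → no; 2× C (X2) → no; 1× N (charge +1, X3) → no; 1× O (charge -1, X1) → no; 3× O (X1) → no; 4× C (X4) → match; 2× C (X3) → no; 1× Cl (X1) → no.
That gives 4 matching atoms.

4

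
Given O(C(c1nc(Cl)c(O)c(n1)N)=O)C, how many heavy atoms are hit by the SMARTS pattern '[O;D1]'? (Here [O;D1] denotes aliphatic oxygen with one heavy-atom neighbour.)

2

The query [O;D1] means: aliphatic oxygen bonded to exactly one heavy atom.
Check the 13 heavy atoms by environment: 2× n (aromatic, D2) → no; 4× c (aromatic, D3) → no; 1× N (D1) → no; 2× O (D1) → match; 1× C (D3) → no; 1× O (D2) → no; 1× C (D1) → no; 1× Cl (D1) → no.
That gives 2 matching atoms.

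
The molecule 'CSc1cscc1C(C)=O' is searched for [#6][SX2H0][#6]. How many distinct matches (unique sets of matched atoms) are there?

[#6][SX2H0][#6] is the SMARTS for a thioether: an aliphatic sulfur bridging two carbons with no H on the sulfur.
Exactly one fragment in the molecule meets all constraints, giving 1 match.

1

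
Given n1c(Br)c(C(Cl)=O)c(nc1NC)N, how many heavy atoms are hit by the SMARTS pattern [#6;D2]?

Check the 13 heavy atoms by environment: 2× n (aromatic, D2) → no; 4× c (aromatic, D3) → no; 1× C (D3) → no; 1× O (D1) → no; 1× Cl (D1) → no; 1× N (D2) → no; 1× C (D1) → no; 1× N (D1) → no; 1× Br (D1) → no.
No environment satisfies the query, so 0 matching atoms.

0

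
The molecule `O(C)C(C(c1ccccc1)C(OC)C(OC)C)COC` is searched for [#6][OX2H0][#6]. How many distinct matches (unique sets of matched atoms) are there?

4

[#6][OX2H0][#6] is the SMARTS for an ether: an aliphatic oxygen bridging two carbons with no H on the oxygen.
The molecule carries 4 separate instances of a methoxy ether (-OCH3) meeting every constraint; each maps to a distinct set of atoms, giving 4 matches.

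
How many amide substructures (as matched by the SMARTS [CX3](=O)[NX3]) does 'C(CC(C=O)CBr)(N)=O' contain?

1

[CX3](=O)[NX3] is the SMARTS for an amide: a carbonyl carbon bonded to a trivalent nitrogen.
Exactly one fragment in the molecule meets all constraints, giving 1 match.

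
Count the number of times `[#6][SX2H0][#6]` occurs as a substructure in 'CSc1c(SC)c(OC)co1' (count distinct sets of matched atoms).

[#6][SX2H0][#6] is the SMARTS for a thioether: an aliphatic sulfur bridging two carbons with no H on the sulfur.
The molecule carries 2 separate instances of a methylthio ether (-SCH3) meeting every constraint; each maps to a distinct set of atoms, giving 2 matches.

2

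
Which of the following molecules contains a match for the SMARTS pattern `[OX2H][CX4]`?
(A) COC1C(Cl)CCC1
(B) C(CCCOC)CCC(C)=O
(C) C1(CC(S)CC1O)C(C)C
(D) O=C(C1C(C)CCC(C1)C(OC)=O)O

[OX2H][CX4] describes a hydroxyl oxygen bound to an sp3 (X4) carbon (an aliphatic alcohol).
(A) has a methoxy ether (-OCH3) but the oxygen has H0 (ether), not H1.
(B) has a methoxy ether (-OCH3) but the oxygen has H0 (ether), not H1.
(C) contains a hydroxyl group (-OH), which satisfies every atom and bond constraint.
(D) has a carboxylic acid group (-C(=O)OH) but the -OH is on a CX3 carbonyl carbon, not a CX4 carbon.
So the answer is (C).

C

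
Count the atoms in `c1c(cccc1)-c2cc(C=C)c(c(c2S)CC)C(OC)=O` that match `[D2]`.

9

The query [D2] means: atom with exactly two heavy-atom neighbours.
Check the 21 heavy atoms by environment: 6× c (aromatic, D3) → no; 6× c (aromatic, D2) → match; 2× C (D2) → match; 3× C (D1) → no; 1× C (D3) → no; 1× O (D1) → no; 1× O (D2) → match; 1× S (D1) → no.
Summing the matching environments: 6 + 2 + 1 = 9 matching atoms.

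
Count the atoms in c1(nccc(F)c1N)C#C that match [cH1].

2

Check the 10 heavy atoms by environment: 1× n (aromatic, H0) → no; 3× c (aromatic, H0) → no; 2× c (aromatic, H1) → match; 1× F (H0) → no; 1× C (H0) → no; 1× C (H1) → no; 1× N (H2) → no.
That gives 2 matching atoms.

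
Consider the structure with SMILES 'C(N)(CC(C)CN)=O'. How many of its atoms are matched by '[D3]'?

2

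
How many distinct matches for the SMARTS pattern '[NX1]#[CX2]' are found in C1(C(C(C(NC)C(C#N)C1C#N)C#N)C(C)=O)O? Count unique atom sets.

3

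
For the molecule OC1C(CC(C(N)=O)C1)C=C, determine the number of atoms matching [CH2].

The query [CH2] means: aliphatic carbon with exactly two hydrogens.
Check the 11 heavy atoms by environment: 3× C (H2) → match; 4× C (H1) → no; 1× O (H1) → no; 1× C (H0) → no; 1× O (H0) → no; 1× N (H2) → no.
That gives 3 matching atoms.

3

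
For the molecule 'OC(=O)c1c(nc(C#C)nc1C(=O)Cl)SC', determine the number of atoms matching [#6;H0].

The query [#6;H0] means: any carbon with no attached hydrogen.
Check the 16 heavy atoms by environment: 2× n (aromatic, H0) → no; 4× c (aromatic, H0) → match; 3× C (H0) → match; 2× O (H0) → no; 1× O (H1) → no; 1× S (H0) → no; 1× C (H3) → no; 1× Cl (H0) → no; 1× C (H1) → no.
Summing the matching environments: 4 + 3 = 7 matching atoms.

7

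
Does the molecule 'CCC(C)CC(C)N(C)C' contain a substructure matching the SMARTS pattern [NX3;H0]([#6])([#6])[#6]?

Yes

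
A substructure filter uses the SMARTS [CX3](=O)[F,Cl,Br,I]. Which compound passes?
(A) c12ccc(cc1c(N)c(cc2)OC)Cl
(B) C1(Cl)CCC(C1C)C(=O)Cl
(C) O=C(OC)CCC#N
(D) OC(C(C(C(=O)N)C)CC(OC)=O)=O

B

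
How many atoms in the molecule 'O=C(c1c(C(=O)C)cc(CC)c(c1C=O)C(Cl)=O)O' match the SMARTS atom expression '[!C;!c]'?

The query [!C;!c] means: neither aliphatic nor aromatic carbon — same as [!#6].
Check the 19 heavy atoms by environment: 6× c (aromatic) → no; 7× C → no; 5× O → match; 1× Cl → match.
Summing the matching environments: 5 + 1 = 6 matching atoms.

6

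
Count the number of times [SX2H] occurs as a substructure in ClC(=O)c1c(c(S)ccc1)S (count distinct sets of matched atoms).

2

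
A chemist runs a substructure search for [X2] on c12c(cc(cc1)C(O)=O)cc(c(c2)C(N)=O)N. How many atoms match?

The query [X2] means: any atom with exactly two total connections (bonds + H).
Check the 17 heavy atoms by environment: 10× c (aromatic, X3) → no; 2× N (X3) → no; 2× C (X3) → no; 2× O (X1) → no; 1× O (X2) → match.
That gives 1 matching atom.

1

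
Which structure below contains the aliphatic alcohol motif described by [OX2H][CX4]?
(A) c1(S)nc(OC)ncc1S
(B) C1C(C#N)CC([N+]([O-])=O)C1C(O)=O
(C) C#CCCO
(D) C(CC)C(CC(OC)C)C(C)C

C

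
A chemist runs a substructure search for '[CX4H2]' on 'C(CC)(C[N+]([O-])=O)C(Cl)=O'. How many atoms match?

The query [CX4H2] means: sp3 carbon (X4) with exactly two hydrogens.
Check the 10 heavy atoms by environment: 2× C (H2, X4) → match; 1× C (H1, X4) → no; 1× C (H0, X3) → no; 2× O (H0, X1) → no; 1× Cl (H0, X1) → no; 1× C (H3, X4) → no; 1× N (charge +1, H0, X3) → no; 1× O (charge -1, H0, X1) → no.
That gives 2 matching atoms.

2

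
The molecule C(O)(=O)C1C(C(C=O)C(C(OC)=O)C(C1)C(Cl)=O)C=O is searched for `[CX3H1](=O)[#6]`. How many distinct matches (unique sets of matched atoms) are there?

2

[CX3H1](=O)[#6] is the SMARTS for an aldehyde: an sp2 carbon with one H, double-bonded to O and single-bonded to carbon.
The molecule carries 2 separate instances of an aldehyde (-CHO) meeting every constraint; each maps to a distinct set of atoms, giving 2 matches.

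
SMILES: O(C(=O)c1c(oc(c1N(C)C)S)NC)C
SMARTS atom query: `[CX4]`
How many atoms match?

Check the 15 heavy atoms by environment: 1× o (aromatic, X2) → no; 4× c (aromatic, X3) → no; 1× S (X2) → no; 1× C (X3) → no; 1× O (X1) → no; 1× O (X2) → no; 4× C (X4) → match; 2× N (X3) → no.
That gives 4 matching atoms.

4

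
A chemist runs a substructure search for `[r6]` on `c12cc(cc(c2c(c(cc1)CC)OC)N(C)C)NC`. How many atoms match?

The query [r6] means: r6 matches atoms in a six-membered ring.
Check the 19 heavy atoms by environment: 10× c (aromatic, in 6-ring) → match; 2× N (acyclic) → no; 6× C (acyclic) → no; 1× O (acyclic) → no.
That gives 10 matching atoms.

10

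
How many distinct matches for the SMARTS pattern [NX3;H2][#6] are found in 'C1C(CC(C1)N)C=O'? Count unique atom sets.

[NX3;H2][#6] is the SMARTS for a primary amine: a trivalent nitrogen with two H attached to carbon.
Exactly one fragment in the molecule meets all constraints, giving 1 match.

1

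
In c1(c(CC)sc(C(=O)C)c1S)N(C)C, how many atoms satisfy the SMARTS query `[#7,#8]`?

Check the 14 heavy atoms by environment: 1× s (aromatic) → no; 4× c (aromatic) → no; 6× C → no; 1× N → match; 1× S → no; 1× O → match.
Summing the matching environments: 1 + 1 = 2 matching atoms.

2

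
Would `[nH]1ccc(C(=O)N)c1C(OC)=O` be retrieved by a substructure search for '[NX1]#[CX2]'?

No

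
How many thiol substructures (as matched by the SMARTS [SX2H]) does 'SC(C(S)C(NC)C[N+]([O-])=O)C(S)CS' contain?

4

[SX2H] is the SMARTS for a thiol: an aliphatic sulfur with two connections, one being H.
The molecule carries 4 separate instances of a thiol (-SH) meeting every constraint; each maps to a distinct set of atoms, giving 4 matches.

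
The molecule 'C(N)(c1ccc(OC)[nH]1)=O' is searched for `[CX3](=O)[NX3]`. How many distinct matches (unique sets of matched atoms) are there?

1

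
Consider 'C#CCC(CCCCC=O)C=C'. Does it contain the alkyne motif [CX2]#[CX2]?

Yes

The pattern [CX2]#[CX2] describes a carbon-carbon triple bond — an alkyne.
The molecule carries an ethynyl group (-C#CH), whose atoms satisfy every constraint of the query, so the pattern matches.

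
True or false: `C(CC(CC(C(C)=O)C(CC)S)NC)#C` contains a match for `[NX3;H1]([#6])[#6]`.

True

The pattern [NX3;H1]([#6])[#6] describes a trivalent nitrogen with one H, bonded to two carbons — a secondary amine.
The molecule carries an N-methylamino group (-NHCH3), whose atoms satisfy every constraint of the query, so the pattern matches.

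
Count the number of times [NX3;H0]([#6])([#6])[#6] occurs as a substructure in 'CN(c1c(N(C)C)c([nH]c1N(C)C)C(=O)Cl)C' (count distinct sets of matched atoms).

3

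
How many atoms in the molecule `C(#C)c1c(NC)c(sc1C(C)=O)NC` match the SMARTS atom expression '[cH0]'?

4

The query [cH0] means: aromatic carbon with no attached hydrogen (substituted or ring-fusion).
Check the 14 heavy atoms by environment: 1× s (aromatic, H0) → no; 4× c (aromatic, H0) → match; 2× N (H1) → no; 3× C (H3) → no; 2× C (H0) → no; 1× O (H0) → no; 1× C (H1) → no.
That gives 4 matching atoms.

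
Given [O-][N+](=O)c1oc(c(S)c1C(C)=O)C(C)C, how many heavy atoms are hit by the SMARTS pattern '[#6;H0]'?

5

The query [#6;H0] means: any carbon with no attached hydrogen.
Check the 15 heavy atoms by environment: 1× o (aromatic, H0) → no; 4× c (aromatic, H0) → match; 1× S (H1) → no; 1× C (H1) → no; 3× C (H3) → no; 1× C (H0) → match; 2× O (H0) → no; 1× N (charge +1, H0) → no; 1× O (charge -1, H0) → no.
Summing the matching environments: 4 + 1 = 5 matching atoms.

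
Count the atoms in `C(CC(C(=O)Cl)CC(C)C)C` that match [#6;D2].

3

The query [#6;D2] means: any carbon bonded to exactly two heavy atoms.
Check the 11 heavy atoms by environment: 3× C (D2) → match; 3× C (D3) → no; 3× C (D1) → no; 1× O (D1) → no; 1× Cl (D1) → no.
That gives 3 matching atoms.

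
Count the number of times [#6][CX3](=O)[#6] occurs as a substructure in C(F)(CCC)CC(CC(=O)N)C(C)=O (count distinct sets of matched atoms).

1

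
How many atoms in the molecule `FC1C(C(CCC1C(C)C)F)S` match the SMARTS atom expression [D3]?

5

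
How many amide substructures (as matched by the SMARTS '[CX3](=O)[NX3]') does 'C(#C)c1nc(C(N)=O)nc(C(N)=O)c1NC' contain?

2

[CX3](=O)[NX3] is the SMARTS for an amide: a carbonyl carbon bonded to a trivalent nitrogen.
The molecule carries 2 separate instances of a primary amide (-C(=O)NH2) meeting every constraint; each maps to a distinct set of atoms, giving 2 matches.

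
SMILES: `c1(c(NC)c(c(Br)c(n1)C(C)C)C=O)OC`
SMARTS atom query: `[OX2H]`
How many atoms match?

Check the 16 heavy atoms by environment: 1× n (aromatic, H0, X2) → no; 5× c (aromatic, H0, X3) → no; 1× N (H1, X3) → no; 4× C (H3, X4) → no; 1× C (H1, X3) → no; 1× O (H0, X1) → no; 1× Br (H0, X1) → no; 1× C (H1, X4) → no; 1× O (H0, X2) → no.
No environment satisfies the query, so 0 matching atoms.

0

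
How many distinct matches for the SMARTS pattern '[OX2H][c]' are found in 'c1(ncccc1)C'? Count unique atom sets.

[OX2H][c] is the SMARTS for a phenol: a hydroxyl oxygen attached to an aromatic carbon.
No fragment in the molecule satisfies every constraint, giving 0 matches.

0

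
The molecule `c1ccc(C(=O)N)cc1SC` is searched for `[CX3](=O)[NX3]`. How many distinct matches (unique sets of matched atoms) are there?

1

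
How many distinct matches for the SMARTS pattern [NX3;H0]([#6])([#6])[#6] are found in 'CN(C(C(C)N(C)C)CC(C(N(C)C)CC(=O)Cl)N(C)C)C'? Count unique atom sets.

[NX3;H0]([#6])([#6])[#6] is the SMARTS for a tertiary amine: a trivalent nitrogen with no H, bonded to three carbons.
The molecule carries 4 separate instances of a dimethylamino group (-N(CH3)2) meeting every constraint; each maps to a distinct set of atoms, giving 4 matches.

4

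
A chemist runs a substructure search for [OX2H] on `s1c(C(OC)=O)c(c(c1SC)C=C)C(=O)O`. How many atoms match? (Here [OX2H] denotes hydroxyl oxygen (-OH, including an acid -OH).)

1

The query [OX2H] means: aliphatic oxygen with two connections, one of which is H — an -OH oxygen.
Check the 16 heavy atoms by environment: 1× s (aromatic, H0, X2) → no; 4× c (aromatic, H0, X3) → no; 1× C (H1, X3) → no; 1× C (H2, X3) → no; 2× C (H0, X3) → no; 2× O (H0, X1) → no; 1× O (H1, X2) → match; 1× O (H0, X2) → no; 2× C (H3, X4) → no; 1× S (H0, X2) → no.
That gives 1 matching atom.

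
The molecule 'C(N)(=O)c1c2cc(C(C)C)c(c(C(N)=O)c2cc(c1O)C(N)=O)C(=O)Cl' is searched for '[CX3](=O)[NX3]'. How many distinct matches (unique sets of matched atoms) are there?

3

[CX3](=O)[NX3] is the SMARTS for an amide: a carbonyl carbon bonded to a trivalent nitrogen.
The molecule carries 3 separate instances of a primary amide (-C(=O)NH2) meeting every constraint; each maps to a distinct set of atoms, giving 3 matches.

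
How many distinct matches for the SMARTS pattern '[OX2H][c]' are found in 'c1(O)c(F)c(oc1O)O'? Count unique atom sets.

[OX2H][c] is the SMARTS for a phenol: a hydroxyl oxygen attached to an aromatic carbon.
The molecule carries 3 separate instances of a hydroxyl group (-OH) meeting every constraint; each maps to a distinct set of atoms, giving 3 matches.

3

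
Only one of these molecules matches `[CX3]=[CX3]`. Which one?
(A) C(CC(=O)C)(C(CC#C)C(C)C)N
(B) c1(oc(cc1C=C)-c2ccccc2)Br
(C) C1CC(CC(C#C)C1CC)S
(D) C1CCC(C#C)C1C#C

[CX3]=[CX3] describes a non-aromatic C=C double bond between two sp2 carbons (an alkene).
(A) has an ethynyl group (-C#CH) but the C-C bond is a triple bond, not a double bond.
(B) contains a vinyl group (-CH=CH2), which satisfies every atom and bond constraint.
(C) has an ethyl group (-CH2CH3) but its C-C bond is a single bond between CX4 carbons, not CX3=CX3.
(D) has an ethynyl group (-C#CH) but the C-C bond is a triple bond, not a double bond.
So the answer is (B).

B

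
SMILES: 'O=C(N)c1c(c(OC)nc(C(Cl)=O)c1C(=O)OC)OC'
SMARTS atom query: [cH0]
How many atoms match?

5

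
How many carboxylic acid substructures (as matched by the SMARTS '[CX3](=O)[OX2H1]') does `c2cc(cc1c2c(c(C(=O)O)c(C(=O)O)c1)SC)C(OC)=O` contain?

2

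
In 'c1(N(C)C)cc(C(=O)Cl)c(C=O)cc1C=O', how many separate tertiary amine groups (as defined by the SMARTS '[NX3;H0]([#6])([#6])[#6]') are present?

[NX3;H0]([#6])([#6])[#6] is the SMARTS for a tertiary amine: a trivalent nitrogen with no H, bonded to three carbons.
Exactly one fragment in the molecule meets all constraints, giving 1 match.

1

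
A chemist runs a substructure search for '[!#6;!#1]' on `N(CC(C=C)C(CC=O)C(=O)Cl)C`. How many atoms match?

Check the 13 heavy atoms by environment: 9× C → no; 2× O → match; 1× Cl → match; 1× N → match.
Summing the matching environments: 2 + 1 + 1 = 4 matching atoms.

4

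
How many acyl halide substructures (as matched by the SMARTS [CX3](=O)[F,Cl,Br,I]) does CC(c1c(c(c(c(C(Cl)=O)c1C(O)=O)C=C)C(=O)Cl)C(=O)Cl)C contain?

[CX3](=O)[F,Cl,Br,I] is the SMARTS for an acyl halide: a carbonyl carbon bonded to a halogen.
The molecule carries 3 separate instances of an acyl chloride (-C(=O)Cl) meeting every constraint; each maps to a distinct set of atoms, giving 3 matches.

3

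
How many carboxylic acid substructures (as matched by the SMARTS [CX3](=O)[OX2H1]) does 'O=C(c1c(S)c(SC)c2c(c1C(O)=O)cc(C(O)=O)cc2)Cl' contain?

[CX3](=O)[OX2H1] is the SMARTS for a carboxylic acid: an sp2 carbon double-bonded to O and single-bonded to an -OH oxygen.
The molecule carries 2 separate instances of a carboxylic acid group (-C(=O)OH) meeting every constraint; each maps to a distinct set of atoms, giving 2 matches.

2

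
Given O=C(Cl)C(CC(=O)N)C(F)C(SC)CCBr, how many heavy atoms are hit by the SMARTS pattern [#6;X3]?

2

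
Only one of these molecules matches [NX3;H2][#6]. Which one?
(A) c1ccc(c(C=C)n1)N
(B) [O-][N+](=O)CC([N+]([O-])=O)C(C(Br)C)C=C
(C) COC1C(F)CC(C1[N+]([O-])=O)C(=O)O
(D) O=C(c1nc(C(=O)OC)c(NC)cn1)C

A

[NX3;H2][#6] describes a trivalent nitrogen with two H attached to carbon (a primary amine).
(A) contains a primary amino group (-NH2), which satisfies every atom and bond constraint.
(B) has a nitro group (-[N+](=O)[O-]) but the nitrogen is [N+] with no H, not NX3H2.
(C) has a nitro group (-[N+](=O)[O-]) but the nitrogen is [N+] with no H, not NX3H2.
(D) has an N-methylamino group (-NHCH3) but the nitrogen bears two carbons and only one H (H1), not H2.
So the answer is (A).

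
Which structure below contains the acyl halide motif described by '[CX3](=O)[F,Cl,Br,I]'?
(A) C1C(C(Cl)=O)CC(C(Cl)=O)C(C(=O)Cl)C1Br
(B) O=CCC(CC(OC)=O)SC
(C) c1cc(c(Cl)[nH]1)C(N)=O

A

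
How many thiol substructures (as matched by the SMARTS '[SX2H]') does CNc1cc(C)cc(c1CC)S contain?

1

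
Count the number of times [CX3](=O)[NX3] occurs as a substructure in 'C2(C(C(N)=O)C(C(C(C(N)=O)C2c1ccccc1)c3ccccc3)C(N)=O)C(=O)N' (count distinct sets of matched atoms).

4

[CX3](=O)[NX3] is the SMARTS for an amide: a carbonyl carbon bonded to a trivalent nitrogen.
The molecule carries 4 separate instances of a primary amide (-C(=O)NH2) meeting every constraint; each maps to a distinct set of atoms, giving 4 matches.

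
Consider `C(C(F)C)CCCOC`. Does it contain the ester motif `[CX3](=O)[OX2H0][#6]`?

No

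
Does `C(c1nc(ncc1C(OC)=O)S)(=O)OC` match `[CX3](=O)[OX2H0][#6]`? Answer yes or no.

Yes

The pattern [CX3](=O)[OX2H0][#6] describes a carbonyl carbon bonded to an oxygen that is itself bonded to carbon (no H on that O) — an ester.
The molecule carries a methyl-ester group (-C(=O)OCH3), whose atoms satisfy every constraint of the query, so the pattern matches.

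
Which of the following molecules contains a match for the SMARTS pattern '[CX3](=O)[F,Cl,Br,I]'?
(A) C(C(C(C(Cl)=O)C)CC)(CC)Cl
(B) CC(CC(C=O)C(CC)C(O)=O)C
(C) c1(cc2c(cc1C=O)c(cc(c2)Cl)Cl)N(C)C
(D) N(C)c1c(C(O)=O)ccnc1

A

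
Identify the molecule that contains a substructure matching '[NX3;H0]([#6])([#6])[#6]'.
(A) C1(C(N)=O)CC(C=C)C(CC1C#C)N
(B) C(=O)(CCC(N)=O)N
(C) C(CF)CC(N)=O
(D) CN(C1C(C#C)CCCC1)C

[NX3;H0]([#6])([#6])[#6] describes a trivalent nitrogen with no H, bonded to three carbons (a tertiary amine).
(A) has a primary amino group (-NH2) but the nitrogen has H2, not H0 with three carbons.
(B) has a primary amide (-C(=O)NH2) but the amide nitrogen has H2 and only one carbon neighbour.
(C) has a primary amide (-C(=O)NH2) but the amide nitrogen has H2 and only one carbon neighbour.
(D) contains a dimethylamino group (-N(CH3)2), which satisfies every atom and bond constraint.
So the answer is (D).

D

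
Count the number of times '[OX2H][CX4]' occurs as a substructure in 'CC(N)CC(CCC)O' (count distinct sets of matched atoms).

[OX2H][CX4] is the SMARTS for an aliphatic alcohol: a hydroxyl oxygen bound to an sp3 (X4) carbon.
Exactly one fragment in the molecule meets all constraints, giving 1 match.

1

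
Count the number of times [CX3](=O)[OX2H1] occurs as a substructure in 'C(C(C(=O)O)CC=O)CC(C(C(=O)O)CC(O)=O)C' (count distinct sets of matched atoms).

3

[CX3](=O)[OX2H1] is the SMARTS for a carboxylic acid: an sp2 carbon double-bonded to O and single-bonded to an -OH oxygen.
The molecule carries 3 separate instances of a carboxylic acid group (-C(=O)OH) meeting every constraint; each maps to a distinct set of atoms, giving 3 matches.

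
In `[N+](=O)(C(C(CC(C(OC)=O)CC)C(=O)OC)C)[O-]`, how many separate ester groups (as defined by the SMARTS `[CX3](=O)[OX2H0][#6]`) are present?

2

[CX3](=O)[OX2H0][#6] is the SMARTS for an ester: a carbonyl carbon bonded to an oxygen that is itself bonded to carbon (no H on that O).
The molecule carries 2 separate instances of a methyl-ester group (-C(=O)OCH3) meeting every constraint; each maps to a distinct set of atoms, giving 2 matches.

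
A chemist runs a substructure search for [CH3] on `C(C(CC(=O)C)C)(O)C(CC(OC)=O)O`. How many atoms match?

3

Check the 15 heavy atoms by environment: 2× C (H2) → no; 3× C (H1) → no; 2× C (H0) → no; 3× O (H0) → no; 3× C (H3) → match; 2× O (H1) → no.
That gives 3 matching atoms.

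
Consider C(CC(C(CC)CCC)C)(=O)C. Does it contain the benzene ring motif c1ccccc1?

No

The pattern c1ccccc1 describes six aromatic carbons in a ring — a benzene ring.
The closest candidate here is a methyl group (-CH3), but no six-membered all-carbon aromatic ring is present. No other fragment satisfies the full query, so there is no match.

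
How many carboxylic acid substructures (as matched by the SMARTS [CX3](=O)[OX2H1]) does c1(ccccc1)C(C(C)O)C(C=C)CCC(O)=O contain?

1

[CX3](=O)[OX2H1] is the SMARTS for a carboxylic acid: an sp2 carbon double-bonded to O and single-bonded to an -OH oxygen.
Exactly one fragment in the molecule meets all constraints, giving 1 match.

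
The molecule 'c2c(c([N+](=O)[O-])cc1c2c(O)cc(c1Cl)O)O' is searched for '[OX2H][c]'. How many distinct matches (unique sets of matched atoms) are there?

[OX2H][c] is the SMARTS for a phenol: a hydroxyl oxygen attached to an aromatic carbon.
The molecule carries 3 separate instances of a hydroxyl group (-OH) meeting every constraint; each maps to a distinct set of atoms, giving 3 matches.

3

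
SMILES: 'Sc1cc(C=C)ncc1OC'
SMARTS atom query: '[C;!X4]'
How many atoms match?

2

The query [C;!X4] means: aliphatic carbon that does not have four total connections.
Check the 11 heavy atoms by environment: 1× n (aromatic, X2) → no; 5× c (aromatic, X3) → no; 1× O (X2) → no; 1× C (X4) → no; 2× C (X3) → match; 1× S (X2) → no.
That gives 2 matching atoms.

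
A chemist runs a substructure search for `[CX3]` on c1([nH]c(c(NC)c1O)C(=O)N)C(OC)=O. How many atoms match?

2

The query [CX3] means: C with X3: aliphatic carbon with exactly 3 total connections.
Check the 15 heavy atoms by environment: 1× n (aromatic, X3) → no; 4× c (aromatic, X3) → no; 2× C (X3) → match; 2× O (X1) → no; 2× O (X2) → no; 2× C (X4) → no; 2× N (X3) → no.
That gives 2 matching atoms.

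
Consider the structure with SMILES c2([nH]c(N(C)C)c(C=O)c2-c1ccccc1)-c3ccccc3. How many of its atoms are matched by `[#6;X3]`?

The query [#6;X3] means: any carbon (aromatic or not) with three total connections.
Check the 22 heavy atoms by environment: 1× n (aromatic, X3) → no; 16× c (aromatic, X3) → match; 1× C (X3) → match; 1× O (X1) → no; 1× N (X3) → no; 2× C (X4) → no.
Summing the matching environments: 16 + 1 = 17 matching atoms.

17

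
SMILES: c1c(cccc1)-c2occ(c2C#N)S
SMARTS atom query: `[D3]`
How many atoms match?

Check the 14 heavy atoms by environment: 1× o (aromatic, D2) → no; 6× c (aromatic, D2) → no; 4× c (aromatic, D3) → match; 1× C (D2) → no; 1× N (D1) → no; 1× S (D1) → no.
That gives 4 matching atoms.

4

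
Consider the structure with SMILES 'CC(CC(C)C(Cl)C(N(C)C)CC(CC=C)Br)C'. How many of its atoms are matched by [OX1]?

The query [OX1] means: aliphatic oxygen with one total connection — typically a carbonyl =O or an oxide.
Check the 18 heavy atoms by environment: 13× C (X4) → no; 1× N (X3) → no; 1× Cl (X1) → no; 2× C (X3) → no; 1× Br (X1) → no.
No environment satisfies the query, so 0 matching atoms.

0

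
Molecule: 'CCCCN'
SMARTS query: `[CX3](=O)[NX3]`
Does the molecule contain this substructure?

The pattern [CX3](=O)[NX3] describes a carbonyl carbon bonded to a trivalent nitrogen — an amide.
The closest candidate here is a primary amino group (-NH2), but the -NH2 is not attached to a carbonyl carbon. No other fragment satisfies the full query, so there is no match.

No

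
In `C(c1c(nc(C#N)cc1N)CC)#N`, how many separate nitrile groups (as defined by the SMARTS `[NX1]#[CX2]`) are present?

2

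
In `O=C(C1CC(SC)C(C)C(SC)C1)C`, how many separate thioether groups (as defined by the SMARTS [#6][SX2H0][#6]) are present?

2

[#6][SX2H0][#6] is the SMARTS for a thioether: an aliphatic sulfur bridging two carbons with no H on the sulfur.
The molecule carries 2 separate instances of a methylthio ether (-SCH3) meeting every constraint; each maps to a distinct set of atoms, giving 2 matches.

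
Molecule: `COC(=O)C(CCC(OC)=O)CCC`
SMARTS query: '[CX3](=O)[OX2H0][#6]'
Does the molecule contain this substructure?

Yes

The pattern [CX3](=O)[OX2H0][#6] describes a carbonyl carbon bonded to an oxygen that is itself bonded to carbon (no H on that O) — an ester.
The molecule carries a methyl-ester group (-C(=O)OCH3), whose atoms satisfy every constraint of the query, so the pattern matches.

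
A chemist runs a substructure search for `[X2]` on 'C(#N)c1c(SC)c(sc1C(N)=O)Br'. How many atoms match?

3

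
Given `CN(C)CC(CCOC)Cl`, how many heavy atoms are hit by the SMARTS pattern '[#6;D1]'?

3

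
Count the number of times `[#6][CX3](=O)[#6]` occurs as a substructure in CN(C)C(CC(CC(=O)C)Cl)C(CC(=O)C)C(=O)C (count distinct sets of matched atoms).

[#6][CX3](=O)[#6] is the SMARTS for a ketone: a carbonyl carbon (no H) flanked by two carbons.
The molecule carries 3 separate instances of an acetyl/ketone group (-C(=O)CH3) meeting every constraint; each maps to a distinct set of atoms, giving 3 matches.

3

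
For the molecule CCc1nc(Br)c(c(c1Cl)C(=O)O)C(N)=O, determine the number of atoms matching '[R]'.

6

The query [R] means: R matches any atom that is part of a ring.
Check the 16 heavy atoms by environment: 1× n (aromatic, in 6-ring) → match; 5× c (aromatic, in 6-ring) → match; 1× Cl (acyclic) → no; 4× C (acyclic) → no; 3× O (acyclic) → no; 1× N (acyclic) → no; 1× Br (acyclic) → no.
Summing the matching environments: 1 + 5 = 6 matching atoms.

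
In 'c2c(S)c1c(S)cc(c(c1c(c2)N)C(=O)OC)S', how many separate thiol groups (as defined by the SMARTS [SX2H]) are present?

[SX2H] is the SMARTS for a thiol: an aliphatic sulfur with two connections, one being H.
The molecule carries 3 separate instances of a thiol (-SH) meeting every constraint; each maps to a distinct set of atoms, giving 3 matches.

3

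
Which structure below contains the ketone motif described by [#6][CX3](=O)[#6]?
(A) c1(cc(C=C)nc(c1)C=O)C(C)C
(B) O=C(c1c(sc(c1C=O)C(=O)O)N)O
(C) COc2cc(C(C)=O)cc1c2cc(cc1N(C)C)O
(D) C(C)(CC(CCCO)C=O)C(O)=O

C

[#6][CX3](=O)[#6] describes a carbonyl carbon (no H) flanked by two carbons (a ketone).
(A) has an aldehyde (-CHO) but the carbonyl carbon has H1, so it is not flanked by two carbons.
(B) has a carboxylic acid group (-C(=O)OH) but one neighbour of the carbonyl carbon is O, not C.
(C) contains an acetyl/ketone group (-C(=O)CH3), which satisfies every atom and bond constraint.
(D) has an aldehyde (-CHO) but the carbonyl carbon has H1, so it is not flanked by two carbons.
So the answer is (C).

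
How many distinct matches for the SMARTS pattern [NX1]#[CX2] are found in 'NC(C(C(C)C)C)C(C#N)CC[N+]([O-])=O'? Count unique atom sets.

[NX1]#[CX2] is the SMARTS for a nitrile: a nitrogen triple-bonded to a two-connected carbon.
Exactly one fragment in the molecule meets all constraints, giving 1 match.

1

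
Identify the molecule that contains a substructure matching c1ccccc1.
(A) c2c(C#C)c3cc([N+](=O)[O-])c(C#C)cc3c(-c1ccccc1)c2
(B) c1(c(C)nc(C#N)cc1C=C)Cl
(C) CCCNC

c1ccccc1 describes six aromatic carbons in a ring (a benzene ring).
(A) contains a phenyl ring, which satisfies every atom and bond constraint.
(B) has a methyl group (-CH3) but no six-membered all-carbon aromatic ring is present.
(C) has a methyl group (-CH3) but no six-membered all-carbon aromatic ring is present.
So the answer is (A).

A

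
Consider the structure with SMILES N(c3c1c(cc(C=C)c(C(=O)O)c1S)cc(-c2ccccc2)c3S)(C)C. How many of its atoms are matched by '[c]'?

16

The query [c] means: lowercase c matches aromatic carbon only.
Check the 26 heavy atoms by environment: 16× c (aromatic) → match; 2× S → no; 5× C → no; 2× O → no; 1× N → no.
That gives 16 matching atoms.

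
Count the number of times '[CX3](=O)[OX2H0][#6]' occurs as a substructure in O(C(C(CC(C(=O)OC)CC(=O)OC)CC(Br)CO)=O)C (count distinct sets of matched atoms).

3

[CX3](=O)[OX2H0][#6] is the SMARTS for an ester: a carbonyl carbon bonded to an oxygen that is itself bonded to carbon (no H on that O).
The molecule carries 3 separate instances of a methyl-ester group (-C(=O)OCH3) meeting every constraint; each maps to a distinct set of atoms, giving 3 matches.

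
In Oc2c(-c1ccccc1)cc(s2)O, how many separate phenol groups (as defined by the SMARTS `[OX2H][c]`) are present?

2

[OX2H][c] is the SMARTS for a phenol: a hydroxyl oxygen attached to an aromatic carbon.
The molecule carries 2 separate instances of a hydroxyl group (-OH) meeting every constraint; each maps to a distinct set of atoms, giving 2 matches.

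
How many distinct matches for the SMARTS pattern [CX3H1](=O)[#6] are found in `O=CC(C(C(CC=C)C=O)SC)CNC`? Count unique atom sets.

2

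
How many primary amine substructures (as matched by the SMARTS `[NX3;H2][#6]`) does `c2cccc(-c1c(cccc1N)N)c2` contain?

[NX3;H2][#6] is the SMARTS for a primary amine: a trivalent nitrogen with two H attached to carbon.
The molecule carries 2 separate instances of a primary amino group (-NH2) meeting every constraint; each maps to a distinct set of atoms, giving 2 matches.

2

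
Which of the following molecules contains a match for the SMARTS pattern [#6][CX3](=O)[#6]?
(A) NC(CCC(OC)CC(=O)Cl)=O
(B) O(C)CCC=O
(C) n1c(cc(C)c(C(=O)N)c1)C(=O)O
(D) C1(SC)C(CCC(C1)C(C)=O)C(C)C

[#6][CX3](=O)[#6] describes a carbonyl carbon (no H) flanked by two carbons (a ketone).
(A) has a primary amide (-C(=O)NH2) but one neighbour of the carbonyl carbon is N, not C.
(B) has an aldehyde (-CHO) but the carbonyl carbon has H1, so it is not flanked by two carbons.
(C) has a carboxylic acid group (-C(=O)OH) but one neighbour of the carbonyl carbon is O, not C.
(D) contains an acetyl/ketone group (-C(=O)CH3), which satisfies every atom and bond constraint.
So the answer is (D).

D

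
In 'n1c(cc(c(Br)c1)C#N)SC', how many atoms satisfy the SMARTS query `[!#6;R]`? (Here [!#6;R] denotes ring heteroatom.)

1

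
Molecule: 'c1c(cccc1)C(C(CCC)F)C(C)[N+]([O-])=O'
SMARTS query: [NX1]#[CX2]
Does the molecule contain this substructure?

No

The pattern [NX1]#[CX2] describes a nitrogen triple-bonded to a two-connected carbon — a nitrile.
The closest candidate here is a nitro group (-[N+](=O)[O-]), but there is no C#N triple bond. No other fragment satisfies the full query, so there is no match.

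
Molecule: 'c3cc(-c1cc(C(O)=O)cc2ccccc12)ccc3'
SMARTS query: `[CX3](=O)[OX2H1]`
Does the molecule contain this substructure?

Yes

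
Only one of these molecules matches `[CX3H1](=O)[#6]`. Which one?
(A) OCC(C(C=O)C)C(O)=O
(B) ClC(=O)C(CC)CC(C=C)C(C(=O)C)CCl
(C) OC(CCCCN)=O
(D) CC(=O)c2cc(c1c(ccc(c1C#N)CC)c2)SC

A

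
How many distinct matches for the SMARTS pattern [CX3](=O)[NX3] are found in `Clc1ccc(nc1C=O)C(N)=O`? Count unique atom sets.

[CX3](=O)[NX3] is the SMARTS for an amide: a carbonyl carbon bonded to a trivalent nitrogen.
Exactly one fragment in the molecule meets all constraints, giving 1 match.

1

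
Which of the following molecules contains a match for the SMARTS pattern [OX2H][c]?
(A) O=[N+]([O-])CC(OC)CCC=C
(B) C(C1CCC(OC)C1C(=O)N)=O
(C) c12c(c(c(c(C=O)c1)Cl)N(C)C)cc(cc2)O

C

[OX2H][c] describes a hydroxyl oxygen attached to an aromatic carbon (a phenol).
(A) has a methoxy ether (-OCH3) but the oxygen has H0, not H1.
(B) has a methoxy ether (-OCH3) but the oxygen has H0, not H1.
(C) contains a hydroxyl group (-OH), which satisfies every atom and bond constraint.
So the answer is (C).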